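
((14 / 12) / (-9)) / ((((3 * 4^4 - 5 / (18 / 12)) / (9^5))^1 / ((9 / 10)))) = -413343 / 45880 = -9.01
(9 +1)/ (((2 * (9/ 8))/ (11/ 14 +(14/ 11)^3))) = 1061140/ 83853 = 12.65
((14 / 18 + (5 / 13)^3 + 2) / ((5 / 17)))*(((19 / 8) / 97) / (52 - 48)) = 1810415 / 30687696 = 0.06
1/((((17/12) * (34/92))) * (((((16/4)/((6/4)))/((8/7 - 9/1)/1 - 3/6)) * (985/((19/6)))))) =-153387/7970620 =-0.02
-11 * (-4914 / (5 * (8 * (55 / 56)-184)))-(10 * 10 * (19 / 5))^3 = -37587362042 / 685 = -54872061.38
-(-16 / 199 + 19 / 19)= -0.92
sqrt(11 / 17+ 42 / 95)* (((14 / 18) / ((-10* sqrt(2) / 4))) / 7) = -sqrt(5681570) / 72675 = -0.03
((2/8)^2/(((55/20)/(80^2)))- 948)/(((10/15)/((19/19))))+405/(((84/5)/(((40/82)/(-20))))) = -1204.41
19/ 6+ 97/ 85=2197/ 510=4.31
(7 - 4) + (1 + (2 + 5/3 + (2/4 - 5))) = 19/6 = 3.17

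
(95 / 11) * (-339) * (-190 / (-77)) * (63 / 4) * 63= -1734722325 / 242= -7168274.07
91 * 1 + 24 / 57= 91.42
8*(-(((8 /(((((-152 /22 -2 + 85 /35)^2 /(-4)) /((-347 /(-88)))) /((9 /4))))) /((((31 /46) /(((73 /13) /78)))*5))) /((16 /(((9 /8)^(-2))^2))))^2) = -51702053157185859878912 /203486946159164558447106225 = -0.00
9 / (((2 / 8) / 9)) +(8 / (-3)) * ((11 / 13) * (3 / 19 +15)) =71580 / 247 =289.80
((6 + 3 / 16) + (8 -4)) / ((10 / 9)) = 9.17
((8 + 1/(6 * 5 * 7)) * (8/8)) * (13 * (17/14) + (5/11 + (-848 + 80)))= -194611051/32340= -6017.66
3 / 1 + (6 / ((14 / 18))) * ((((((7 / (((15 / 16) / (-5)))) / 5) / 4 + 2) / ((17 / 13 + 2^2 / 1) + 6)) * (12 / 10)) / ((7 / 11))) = 190371 / 60025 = 3.17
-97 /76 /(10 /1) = -97 /760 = -0.13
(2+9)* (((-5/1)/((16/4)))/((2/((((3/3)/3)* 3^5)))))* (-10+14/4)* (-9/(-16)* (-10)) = -2606175/128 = -20360.74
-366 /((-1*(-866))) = -183 /433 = -0.42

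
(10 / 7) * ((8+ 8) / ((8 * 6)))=10 / 21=0.48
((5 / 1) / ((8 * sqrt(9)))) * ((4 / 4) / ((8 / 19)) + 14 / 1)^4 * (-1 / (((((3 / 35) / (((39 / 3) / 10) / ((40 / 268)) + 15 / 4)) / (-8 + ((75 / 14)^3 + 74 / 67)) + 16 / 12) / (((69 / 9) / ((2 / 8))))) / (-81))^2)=-1092841095906152078303405801053215 / 21022183727923003424768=-51985136751.26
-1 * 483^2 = -233289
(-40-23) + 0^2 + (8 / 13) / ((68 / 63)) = -13797 / 221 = -62.43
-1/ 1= -1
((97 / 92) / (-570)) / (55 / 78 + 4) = -1261 / 3207580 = -0.00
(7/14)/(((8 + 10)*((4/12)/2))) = 1/6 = 0.17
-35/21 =-5/3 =-1.67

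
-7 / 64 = -0.11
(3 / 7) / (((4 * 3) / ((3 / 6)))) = 1 / 56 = 0.02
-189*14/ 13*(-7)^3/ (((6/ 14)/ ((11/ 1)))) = 23294502/ 13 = 1791884.77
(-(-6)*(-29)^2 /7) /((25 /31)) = 156426 /175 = 893.86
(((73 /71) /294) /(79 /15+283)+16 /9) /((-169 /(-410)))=98684039185 /22880701116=4.31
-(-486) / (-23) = -486 / 23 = -21.13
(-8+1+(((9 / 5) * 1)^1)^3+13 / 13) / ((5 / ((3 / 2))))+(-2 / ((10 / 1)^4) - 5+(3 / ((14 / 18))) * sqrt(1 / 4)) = -109271 / 35000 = -3.12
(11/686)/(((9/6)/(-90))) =-330/343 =-0.96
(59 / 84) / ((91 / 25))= 1475 / 7644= 0.19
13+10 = 23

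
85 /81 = 1.05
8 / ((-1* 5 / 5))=-8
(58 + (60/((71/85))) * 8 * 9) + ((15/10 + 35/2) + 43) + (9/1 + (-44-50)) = 369685/71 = 5206.83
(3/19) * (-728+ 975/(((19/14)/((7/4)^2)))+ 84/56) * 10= 3359955/1444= 2326.84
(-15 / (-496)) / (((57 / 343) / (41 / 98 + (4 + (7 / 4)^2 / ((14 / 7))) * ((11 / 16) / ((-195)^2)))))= 931480207 / 12231598080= 0.08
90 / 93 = 30 / 31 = 0.97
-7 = -7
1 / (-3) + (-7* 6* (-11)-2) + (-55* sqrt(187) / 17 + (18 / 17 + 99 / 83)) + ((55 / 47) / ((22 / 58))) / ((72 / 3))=245132465 / 530536-55* sqrt(187) / 17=417.80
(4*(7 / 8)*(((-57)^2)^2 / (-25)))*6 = -221676021 / 25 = -8867040.84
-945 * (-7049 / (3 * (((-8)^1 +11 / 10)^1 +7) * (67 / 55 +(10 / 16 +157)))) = 3256638000 / 23297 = 139787.87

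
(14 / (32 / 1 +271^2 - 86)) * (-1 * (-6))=84 / 73387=0.00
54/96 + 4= 4.56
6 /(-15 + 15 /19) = -19 /45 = -0.42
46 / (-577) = -46 / 577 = -0.08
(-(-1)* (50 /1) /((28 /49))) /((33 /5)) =875 /66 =13.26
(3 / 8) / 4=3 / 32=0.09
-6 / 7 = -0.86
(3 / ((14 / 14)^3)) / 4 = 3 / 4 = 0.75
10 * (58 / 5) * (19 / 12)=551 / 3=183.67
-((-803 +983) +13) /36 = -193 /36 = -5.36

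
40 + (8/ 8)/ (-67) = 2679/ 67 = 39.99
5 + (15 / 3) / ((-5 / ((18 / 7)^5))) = -1805533 / 16807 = -107.43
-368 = -368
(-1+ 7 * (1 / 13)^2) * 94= -15228 / 169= -90.11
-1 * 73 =-73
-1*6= -6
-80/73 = -1.10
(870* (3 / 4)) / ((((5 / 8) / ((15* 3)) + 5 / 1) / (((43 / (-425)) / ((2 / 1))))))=-202014 / 30685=-6.58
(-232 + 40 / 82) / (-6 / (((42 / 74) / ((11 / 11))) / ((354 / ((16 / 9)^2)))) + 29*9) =1417472 / 5651727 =0.25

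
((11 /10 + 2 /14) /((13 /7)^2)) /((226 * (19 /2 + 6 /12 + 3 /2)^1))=609 /4392310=0.00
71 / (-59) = -1.20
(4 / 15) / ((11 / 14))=56 / 165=0.34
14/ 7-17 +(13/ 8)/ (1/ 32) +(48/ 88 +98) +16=1667/ 11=151.55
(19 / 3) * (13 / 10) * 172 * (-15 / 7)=-21242 / 7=-3034.57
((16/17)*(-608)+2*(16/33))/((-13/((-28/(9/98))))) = -879397120/65637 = -13397.89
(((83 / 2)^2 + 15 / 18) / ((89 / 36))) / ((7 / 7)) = 62031 / 89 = 696.98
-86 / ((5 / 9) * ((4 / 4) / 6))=-4644 / 5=-928.80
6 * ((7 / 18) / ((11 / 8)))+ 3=155 / 33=4.70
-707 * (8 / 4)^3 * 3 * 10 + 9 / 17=-2884551 / 17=-169679.47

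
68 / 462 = 34 / 231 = 0.15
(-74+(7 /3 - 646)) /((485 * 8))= -2153 /11640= -0.18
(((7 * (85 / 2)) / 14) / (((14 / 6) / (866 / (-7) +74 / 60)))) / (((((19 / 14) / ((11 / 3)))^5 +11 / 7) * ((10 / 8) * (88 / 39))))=-171275890483698 / 683571334045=-250.56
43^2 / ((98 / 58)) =53621 / 49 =1094.31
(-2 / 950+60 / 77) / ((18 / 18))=28423 / 36575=0.78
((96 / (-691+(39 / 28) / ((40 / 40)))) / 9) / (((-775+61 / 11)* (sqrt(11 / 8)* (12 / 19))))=532* sqrt(22) / 91930149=0.00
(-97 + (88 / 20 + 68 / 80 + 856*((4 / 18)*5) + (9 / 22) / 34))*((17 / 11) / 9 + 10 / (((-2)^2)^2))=912631075 / 1332936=684.68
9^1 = 9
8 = 8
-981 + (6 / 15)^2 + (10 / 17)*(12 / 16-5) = -49167 / 50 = -983.34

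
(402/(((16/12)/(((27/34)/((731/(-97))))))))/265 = -1579257/13172620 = -0.12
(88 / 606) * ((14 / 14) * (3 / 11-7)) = -296 / 303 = -0.98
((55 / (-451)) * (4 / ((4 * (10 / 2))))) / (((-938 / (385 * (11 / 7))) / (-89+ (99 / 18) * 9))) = -47795 / 76916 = -0.62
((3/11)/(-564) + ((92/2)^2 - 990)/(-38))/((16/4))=-1164303/157168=-7.41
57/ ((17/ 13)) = 741/ 17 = 43.59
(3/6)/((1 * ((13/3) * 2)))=0.06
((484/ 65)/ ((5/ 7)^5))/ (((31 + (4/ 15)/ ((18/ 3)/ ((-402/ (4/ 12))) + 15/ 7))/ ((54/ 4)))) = 7507485216/ 432209375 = 17.37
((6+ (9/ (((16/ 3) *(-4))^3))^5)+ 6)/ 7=14855280471424562451500881245/ 8665580274997661924293869568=1.71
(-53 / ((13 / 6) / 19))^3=-220567826088 / 2197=-100395005.05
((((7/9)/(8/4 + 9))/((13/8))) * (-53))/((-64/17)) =6307/10296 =0.61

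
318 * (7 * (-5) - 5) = -12720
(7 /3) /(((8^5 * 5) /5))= 7 /98304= 0.00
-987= -987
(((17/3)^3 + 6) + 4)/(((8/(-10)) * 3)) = -25915/324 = -79.98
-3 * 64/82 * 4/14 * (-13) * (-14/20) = -1248/205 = -6.09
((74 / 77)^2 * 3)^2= 269879184 / 35153041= 7.68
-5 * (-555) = 2775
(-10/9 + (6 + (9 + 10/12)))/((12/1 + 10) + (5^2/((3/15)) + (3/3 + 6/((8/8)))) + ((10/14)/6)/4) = 0.10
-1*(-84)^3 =592704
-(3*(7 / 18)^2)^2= -2401 / 11664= -0.21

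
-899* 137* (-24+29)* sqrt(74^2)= -45570310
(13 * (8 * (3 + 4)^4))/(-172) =-62426/43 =-1451.77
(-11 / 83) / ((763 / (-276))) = 3036 / 63329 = 0.05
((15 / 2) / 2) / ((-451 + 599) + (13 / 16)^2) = 960 / 38057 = 0.03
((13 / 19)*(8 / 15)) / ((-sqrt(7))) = -104*sqrt(7) / 1995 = -0.14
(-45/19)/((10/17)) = -153/38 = -4.03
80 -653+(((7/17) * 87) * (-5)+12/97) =-1240038/1649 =-751.99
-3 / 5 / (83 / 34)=-102 / 415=-0.25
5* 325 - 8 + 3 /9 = 4852 /3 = 1617.33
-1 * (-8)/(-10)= -4/5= -0.80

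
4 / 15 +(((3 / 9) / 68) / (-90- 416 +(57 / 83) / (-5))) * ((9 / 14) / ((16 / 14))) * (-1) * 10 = 457155647 / 1713983520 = 0.27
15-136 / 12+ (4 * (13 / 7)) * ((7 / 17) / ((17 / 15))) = 5519 / 867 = 6.37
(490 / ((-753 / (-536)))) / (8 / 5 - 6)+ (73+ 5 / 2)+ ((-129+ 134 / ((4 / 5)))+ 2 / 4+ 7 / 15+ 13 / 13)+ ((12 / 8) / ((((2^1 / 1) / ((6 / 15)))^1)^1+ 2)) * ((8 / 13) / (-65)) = 239703479 / 6532526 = 36.69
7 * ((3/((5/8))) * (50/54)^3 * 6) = 350000/2187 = 160.04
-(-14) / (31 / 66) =29.81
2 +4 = 6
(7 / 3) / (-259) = -1 / 111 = -0.01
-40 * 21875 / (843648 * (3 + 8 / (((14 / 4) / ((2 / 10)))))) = -0.30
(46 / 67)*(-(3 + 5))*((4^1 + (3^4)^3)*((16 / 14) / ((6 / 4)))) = -3129148160 / 1407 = -2223985.90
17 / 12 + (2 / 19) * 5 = 443 / 228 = 1.94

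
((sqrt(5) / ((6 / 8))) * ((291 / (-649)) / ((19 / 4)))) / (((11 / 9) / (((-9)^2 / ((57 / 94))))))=-35450784 * sqrt(5) / 2577179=-30.76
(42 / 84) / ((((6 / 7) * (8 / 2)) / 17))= 119 / 48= 2.48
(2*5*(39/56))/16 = 195/448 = 0.44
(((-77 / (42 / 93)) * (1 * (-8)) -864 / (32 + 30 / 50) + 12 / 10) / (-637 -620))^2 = 1190363917444 / 1049508047025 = 1.13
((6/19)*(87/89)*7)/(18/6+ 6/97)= 39382/55803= 0.71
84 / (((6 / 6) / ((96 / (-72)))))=-112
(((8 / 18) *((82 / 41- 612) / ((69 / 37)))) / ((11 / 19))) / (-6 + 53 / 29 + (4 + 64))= -49744280 / 12644181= -3.93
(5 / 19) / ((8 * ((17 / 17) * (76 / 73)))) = 365 / 11552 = 0.03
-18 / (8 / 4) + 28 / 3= 0.33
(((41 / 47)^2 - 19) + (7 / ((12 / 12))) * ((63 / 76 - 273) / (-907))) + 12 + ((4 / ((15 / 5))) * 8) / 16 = -1585964431 / 456812364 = -3.47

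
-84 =-84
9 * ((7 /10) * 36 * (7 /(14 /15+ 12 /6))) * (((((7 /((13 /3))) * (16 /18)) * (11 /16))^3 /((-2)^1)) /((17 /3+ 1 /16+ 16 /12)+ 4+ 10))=-12.36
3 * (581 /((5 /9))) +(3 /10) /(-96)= 1003967 /320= 3137.40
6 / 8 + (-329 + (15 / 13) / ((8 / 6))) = -4256 / 13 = -327.38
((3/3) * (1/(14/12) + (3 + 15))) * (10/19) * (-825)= -1089000/133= -8187.97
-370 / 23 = -16.09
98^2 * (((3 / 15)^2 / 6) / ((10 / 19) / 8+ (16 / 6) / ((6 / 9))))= 15.75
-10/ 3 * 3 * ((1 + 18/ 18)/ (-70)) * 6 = 12/ 7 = 1.71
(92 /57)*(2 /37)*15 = 920 /703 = 1.31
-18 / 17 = -1.06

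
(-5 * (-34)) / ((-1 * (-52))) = 85 / 26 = 3.27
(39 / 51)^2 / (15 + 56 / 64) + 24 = 882224 / 36703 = 24.04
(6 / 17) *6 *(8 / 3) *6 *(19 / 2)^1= 5472 / 17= 321.88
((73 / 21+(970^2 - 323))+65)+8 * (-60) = 19743475 / 21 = 940165.48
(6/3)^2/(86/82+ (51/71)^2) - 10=-601829/80851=-7.44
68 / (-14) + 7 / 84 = -401 / 84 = -4.77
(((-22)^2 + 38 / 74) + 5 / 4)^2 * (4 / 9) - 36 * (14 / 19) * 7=98029591579 / 936396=104688.18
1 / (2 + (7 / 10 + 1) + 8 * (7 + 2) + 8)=10 / 837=0.01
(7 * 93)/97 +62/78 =28396/3783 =7.51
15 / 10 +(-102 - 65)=-331 / 2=-165.50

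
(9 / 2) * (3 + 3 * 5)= 81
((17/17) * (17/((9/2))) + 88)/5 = 826/45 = 18.36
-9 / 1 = -9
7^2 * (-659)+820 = -31471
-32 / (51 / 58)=-1856 / 51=-36.39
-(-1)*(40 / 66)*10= 200 / 33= 6.06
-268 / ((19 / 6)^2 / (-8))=77184 / 361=213.81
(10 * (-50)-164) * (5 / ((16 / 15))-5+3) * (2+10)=-21414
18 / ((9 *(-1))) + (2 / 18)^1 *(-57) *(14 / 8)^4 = -47155 / 768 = -61.40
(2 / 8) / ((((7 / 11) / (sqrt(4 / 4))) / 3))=33 / 28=1.18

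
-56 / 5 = -11.20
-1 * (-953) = 953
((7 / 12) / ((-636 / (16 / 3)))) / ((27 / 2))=-14 / 38637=-0.00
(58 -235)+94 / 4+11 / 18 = -1376 / 9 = -152.89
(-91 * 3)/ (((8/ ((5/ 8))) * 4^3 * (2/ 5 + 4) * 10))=-1365/ 180224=-0.01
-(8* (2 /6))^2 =-7.11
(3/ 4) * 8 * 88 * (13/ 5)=6864/ 5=1372.80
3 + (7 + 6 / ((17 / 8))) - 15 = -37 / 17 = -2.18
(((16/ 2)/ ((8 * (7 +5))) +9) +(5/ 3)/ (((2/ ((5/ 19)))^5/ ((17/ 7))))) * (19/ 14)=15114373921/ 1226059968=12.33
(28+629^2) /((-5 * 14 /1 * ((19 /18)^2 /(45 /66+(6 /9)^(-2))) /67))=-277001140527 /277970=-996514.52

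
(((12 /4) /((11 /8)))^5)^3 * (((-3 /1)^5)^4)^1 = 1760328498942384733213345972224 /4177248169415651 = 421408646924761.11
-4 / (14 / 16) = -32 / 7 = -4.57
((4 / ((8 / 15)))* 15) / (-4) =-225 / 8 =-28.12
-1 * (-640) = 640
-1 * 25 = -25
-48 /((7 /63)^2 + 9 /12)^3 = -1632586752 /15069223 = -108.34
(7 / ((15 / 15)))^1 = 7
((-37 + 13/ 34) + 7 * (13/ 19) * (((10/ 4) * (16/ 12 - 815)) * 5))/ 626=-23619160/ 303297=-77.87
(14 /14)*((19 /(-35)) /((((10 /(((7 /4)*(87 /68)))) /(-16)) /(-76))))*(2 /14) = -62814 /2975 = -21.11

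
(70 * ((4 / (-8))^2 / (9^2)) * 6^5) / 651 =80 / 31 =2.58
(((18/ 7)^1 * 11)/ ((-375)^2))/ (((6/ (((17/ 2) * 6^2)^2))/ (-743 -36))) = -267455628/ 109375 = -2445.31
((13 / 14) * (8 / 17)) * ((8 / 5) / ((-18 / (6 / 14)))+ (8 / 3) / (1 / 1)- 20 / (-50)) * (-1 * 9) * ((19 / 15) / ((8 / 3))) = -117819 / 20825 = -5.66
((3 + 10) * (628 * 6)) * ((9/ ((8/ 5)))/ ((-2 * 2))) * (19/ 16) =-5235165/ 64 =-81799.45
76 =76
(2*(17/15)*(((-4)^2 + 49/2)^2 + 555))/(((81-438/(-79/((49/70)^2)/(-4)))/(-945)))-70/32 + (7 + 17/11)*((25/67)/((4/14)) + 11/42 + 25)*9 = -247746824436703/3811139024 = -65005.98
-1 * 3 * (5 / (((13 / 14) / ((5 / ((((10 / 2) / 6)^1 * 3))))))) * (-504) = 16283.08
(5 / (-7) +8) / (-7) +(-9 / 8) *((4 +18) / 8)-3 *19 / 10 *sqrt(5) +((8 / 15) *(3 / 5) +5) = 46469 / 39200-57 *sqrt(5) / 10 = -11.56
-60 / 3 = -20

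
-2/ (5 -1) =-1/ 2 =-0.50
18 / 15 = 6 / 5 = 1.20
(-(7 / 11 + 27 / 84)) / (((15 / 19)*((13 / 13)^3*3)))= -1121 / 2772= -0.40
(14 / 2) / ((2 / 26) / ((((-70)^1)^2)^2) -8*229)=-2184910000 / 571822159999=-0.00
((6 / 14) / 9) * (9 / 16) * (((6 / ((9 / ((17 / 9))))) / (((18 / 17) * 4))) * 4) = 289 / 9072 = 0.03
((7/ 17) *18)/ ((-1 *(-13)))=126/ 221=0.57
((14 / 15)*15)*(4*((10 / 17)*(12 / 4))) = 1680 / 17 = 98.82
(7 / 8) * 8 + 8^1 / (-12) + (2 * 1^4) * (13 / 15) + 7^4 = 36136 / 15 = 2409.07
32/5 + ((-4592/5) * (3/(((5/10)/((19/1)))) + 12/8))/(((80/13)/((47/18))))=-13500569/300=-45001.90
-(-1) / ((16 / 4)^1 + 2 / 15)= 15 / 62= 0.24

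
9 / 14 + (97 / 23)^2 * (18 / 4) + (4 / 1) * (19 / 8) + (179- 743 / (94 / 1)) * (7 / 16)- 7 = 158.04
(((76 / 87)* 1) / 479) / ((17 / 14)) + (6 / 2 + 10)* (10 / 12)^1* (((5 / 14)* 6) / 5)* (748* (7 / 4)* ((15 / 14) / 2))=129166564909 / 39672696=3255.81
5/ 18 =0.28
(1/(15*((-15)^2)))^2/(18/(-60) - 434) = -2/9893896875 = -0.00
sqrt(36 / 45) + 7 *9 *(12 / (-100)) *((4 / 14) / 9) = -6 / 25 + 2 *sqrt(5) / 5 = 0.65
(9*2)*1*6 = 108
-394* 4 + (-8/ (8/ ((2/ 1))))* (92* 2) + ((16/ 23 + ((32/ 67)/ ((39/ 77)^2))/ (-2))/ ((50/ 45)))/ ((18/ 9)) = -506301544/ 260429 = -1944.11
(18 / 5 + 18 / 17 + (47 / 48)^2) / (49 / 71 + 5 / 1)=78110579 / 79119360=0.99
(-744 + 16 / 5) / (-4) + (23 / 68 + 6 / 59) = 185.64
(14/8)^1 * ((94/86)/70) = 47/1720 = 0.03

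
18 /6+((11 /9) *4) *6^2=179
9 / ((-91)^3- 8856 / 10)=-45 / 3772283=-0.00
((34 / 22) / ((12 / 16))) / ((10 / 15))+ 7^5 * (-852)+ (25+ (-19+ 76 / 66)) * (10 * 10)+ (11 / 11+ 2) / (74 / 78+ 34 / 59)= -150734468581 / 10527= -14318843.79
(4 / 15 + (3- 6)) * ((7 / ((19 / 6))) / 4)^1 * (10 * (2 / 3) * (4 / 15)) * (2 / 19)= -4592 / 16245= -0.28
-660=-660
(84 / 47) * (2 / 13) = 168 / 611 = 0.27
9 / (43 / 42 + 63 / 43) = 16254 / 4495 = 3.62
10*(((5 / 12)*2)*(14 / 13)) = 8.97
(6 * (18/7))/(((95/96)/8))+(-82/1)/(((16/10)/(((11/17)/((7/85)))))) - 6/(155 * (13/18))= -298015103/1071980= -278.00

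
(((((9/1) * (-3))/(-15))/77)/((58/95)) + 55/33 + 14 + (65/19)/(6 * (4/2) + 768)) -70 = -9213559/169708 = -54.29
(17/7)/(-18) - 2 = -269/126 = -2.13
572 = 572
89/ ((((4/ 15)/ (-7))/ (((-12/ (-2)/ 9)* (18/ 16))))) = -28035/ 16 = -1752.19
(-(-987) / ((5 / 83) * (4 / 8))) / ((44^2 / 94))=3850287 / 2420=1591.03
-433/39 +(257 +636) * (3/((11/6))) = 622123/429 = 1450.17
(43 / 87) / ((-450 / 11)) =-473 / 39150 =-0.01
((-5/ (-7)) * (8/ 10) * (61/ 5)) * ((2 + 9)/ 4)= 671/ 35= 19.17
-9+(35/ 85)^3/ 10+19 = 491643/ 49130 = 10.01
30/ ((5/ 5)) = 30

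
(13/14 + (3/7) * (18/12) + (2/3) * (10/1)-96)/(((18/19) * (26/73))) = -2556241/9828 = -260.10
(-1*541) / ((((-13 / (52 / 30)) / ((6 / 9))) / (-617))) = -1335188 / 45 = -29670.84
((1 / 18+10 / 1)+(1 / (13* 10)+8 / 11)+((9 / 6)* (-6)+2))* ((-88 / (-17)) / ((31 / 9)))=195136 / 34255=5.70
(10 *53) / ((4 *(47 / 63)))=16695 / 94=177.61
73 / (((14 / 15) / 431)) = 471945 / 14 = 33710.36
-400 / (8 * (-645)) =10 / 129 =0.08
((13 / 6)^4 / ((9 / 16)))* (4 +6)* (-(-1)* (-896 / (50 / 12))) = -102362624 / 1215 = -84249.07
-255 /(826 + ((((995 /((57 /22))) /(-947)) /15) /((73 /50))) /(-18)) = -27130115295 /87880404484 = -0.31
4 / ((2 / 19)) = 38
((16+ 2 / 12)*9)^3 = 3080271.38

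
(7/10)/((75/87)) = 203/250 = 0.81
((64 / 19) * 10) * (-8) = -5120 / 19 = -269.47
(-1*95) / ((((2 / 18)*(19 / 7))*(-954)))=35 / 106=0.33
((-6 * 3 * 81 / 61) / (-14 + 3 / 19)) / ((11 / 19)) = 526338 / 176473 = 2.98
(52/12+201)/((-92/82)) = -12628/69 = -183.01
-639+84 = -555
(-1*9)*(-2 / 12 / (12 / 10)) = 5 / 4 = 1.25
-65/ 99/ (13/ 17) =-85/ 99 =-0.86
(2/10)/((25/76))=0.61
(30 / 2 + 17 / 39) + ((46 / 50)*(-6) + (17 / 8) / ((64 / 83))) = 6325741 / 499200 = 12.67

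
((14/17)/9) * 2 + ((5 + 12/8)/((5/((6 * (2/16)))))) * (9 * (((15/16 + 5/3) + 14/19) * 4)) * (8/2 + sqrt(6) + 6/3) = 356499 * sqrt(6)/3040 + 163675601/232560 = 991.05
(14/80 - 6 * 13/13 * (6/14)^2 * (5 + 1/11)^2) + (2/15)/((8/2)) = -82339/2904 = -28.35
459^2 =210681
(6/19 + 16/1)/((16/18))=1395/76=18.36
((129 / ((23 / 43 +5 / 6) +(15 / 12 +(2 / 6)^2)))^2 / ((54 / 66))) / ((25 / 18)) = 877291687008 / 446265625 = 1965.85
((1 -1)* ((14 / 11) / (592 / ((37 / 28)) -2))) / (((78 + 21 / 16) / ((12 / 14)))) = 0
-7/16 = -0.44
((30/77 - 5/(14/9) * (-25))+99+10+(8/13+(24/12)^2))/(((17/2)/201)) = 4596.09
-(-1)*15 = 15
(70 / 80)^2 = 0.77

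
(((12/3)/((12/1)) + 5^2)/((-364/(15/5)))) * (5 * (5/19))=-25/91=-0.27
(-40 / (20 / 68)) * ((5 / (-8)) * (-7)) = -595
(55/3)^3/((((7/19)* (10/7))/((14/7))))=632225/27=23415.74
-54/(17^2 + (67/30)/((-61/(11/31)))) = -3063420/16394233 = -0.19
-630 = -630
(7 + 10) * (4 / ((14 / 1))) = 4.86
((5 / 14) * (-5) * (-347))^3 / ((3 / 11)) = 7181268015625 / 8232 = 872360060.21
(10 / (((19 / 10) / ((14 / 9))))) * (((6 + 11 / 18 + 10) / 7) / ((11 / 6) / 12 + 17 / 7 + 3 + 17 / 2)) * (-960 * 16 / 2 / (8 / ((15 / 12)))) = -669760000 / 404529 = -1655.65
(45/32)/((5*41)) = 9/1312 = 0.01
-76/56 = -19/14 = -1.36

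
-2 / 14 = -1 / 7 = -0.14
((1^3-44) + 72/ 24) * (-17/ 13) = 680/ 13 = 52.31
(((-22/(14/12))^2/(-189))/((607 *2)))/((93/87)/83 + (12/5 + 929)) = -5824940/3500760528531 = -0.00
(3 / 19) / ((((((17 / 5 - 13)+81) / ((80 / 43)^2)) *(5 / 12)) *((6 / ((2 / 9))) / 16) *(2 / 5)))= 1024000 / 37625301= 0.03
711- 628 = 83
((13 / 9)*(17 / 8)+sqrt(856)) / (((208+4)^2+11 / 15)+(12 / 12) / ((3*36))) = 3315 / 48540322+1080*sqrt(214) / 24270161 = 0.00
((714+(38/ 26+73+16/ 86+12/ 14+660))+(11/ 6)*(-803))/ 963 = -532057/ 22609314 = -0.02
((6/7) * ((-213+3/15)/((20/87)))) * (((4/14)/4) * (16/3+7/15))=-287622/875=-328.71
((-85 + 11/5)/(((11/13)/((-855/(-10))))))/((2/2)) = -460161/55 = -8366.56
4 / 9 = 0.44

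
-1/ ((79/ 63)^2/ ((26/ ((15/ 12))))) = -412776/ 31205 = -13.23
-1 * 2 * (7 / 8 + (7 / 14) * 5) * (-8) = 54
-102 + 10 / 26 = -1321 / 13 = -101.62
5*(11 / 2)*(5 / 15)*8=220 / 3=73.33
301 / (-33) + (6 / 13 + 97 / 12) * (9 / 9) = -989 / 1716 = -0.58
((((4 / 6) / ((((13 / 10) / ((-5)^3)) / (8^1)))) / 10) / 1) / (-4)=500 / 39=12.82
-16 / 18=-8 / 9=-0.89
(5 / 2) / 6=5 / 12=0.42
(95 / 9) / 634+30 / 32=43555 / 45648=0.95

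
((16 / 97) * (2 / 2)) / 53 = 16 / 5141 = 0.00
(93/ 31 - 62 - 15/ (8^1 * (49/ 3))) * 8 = -23173/ 49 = -472.92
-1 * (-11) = 11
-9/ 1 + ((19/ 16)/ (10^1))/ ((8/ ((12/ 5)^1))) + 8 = -1543/ 1600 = -0.96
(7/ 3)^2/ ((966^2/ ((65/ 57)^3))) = 274625/ 31741339428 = 0.00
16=16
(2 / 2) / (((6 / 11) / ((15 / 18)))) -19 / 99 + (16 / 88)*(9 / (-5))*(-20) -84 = -30143 / 396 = -76.12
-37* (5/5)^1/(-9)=37/9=4.11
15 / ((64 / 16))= 15 / 4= 3.75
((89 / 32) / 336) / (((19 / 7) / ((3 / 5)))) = 89 / 48640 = 0.00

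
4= 4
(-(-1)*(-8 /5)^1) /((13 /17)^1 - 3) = 68 /95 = 0.72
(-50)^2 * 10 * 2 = 50000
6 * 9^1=54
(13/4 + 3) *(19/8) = 475/32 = 14.84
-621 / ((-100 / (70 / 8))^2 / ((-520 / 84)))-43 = -8683 / 640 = -13.57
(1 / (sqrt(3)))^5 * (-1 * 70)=-70 * sqrt(3) / 27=-4.49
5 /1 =5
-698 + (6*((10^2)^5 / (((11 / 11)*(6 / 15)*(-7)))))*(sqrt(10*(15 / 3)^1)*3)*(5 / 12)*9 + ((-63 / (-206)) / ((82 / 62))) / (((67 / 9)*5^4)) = -8437500000000*sqrt(2) / 7 - 246866004923 / 353676250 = -1704632419629.86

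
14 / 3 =4.67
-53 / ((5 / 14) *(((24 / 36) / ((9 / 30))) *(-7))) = 477 / 50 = 9.54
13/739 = 0.02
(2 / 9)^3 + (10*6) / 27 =1628 / 729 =2.23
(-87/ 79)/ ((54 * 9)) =-0.00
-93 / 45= -31 / 15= -2.07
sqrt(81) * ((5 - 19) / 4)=-31.50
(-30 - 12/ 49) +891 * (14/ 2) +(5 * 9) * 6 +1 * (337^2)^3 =71775377488068802/ 49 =1464803622205485.76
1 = 1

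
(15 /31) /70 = 3 /434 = 0.01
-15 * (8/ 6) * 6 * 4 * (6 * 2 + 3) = -7200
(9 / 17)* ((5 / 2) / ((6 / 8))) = 30 / 17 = 1.76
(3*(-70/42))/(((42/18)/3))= -45/7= -6.43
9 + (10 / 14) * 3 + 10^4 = 70078 / 7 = 10011.14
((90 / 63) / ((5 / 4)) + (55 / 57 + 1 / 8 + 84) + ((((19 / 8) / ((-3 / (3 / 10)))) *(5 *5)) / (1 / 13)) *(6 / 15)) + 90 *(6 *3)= 2673871 / 1596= 1675.36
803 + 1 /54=43363 /54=803.02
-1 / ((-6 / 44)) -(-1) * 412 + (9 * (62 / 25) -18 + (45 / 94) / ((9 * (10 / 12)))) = 1493603 / 3525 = 423.72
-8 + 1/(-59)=-473/59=-8.02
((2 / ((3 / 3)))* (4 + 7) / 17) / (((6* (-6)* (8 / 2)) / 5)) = -55 / 1224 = -0.04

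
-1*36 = -36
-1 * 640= -640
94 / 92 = 47 / 46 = 1.02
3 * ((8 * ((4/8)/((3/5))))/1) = 20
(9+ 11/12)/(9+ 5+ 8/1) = 119/264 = 0.45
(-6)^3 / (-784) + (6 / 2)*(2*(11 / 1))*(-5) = -32313 / 98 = -329.72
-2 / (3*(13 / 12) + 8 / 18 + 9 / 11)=-792 / 1787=-0.44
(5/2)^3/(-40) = -25/64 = -0.39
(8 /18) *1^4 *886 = 3544 /9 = 393.78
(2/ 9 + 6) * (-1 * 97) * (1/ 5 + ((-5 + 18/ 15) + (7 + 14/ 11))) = -1396024/ 495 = -2820.25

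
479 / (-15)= -479 / 15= -31.93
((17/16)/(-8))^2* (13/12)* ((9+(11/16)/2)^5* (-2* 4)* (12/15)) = -8978362514331743/1030792151040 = -8710.16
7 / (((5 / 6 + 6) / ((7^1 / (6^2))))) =49 / 246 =0.20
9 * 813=7317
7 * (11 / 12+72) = 6125 / 12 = 510.42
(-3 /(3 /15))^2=225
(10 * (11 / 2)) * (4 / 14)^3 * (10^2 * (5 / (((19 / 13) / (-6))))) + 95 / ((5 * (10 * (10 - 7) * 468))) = -240926276177 / 91498680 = -2633.11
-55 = -55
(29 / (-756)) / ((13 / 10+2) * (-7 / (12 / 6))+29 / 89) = 12905 / 3776031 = 0.00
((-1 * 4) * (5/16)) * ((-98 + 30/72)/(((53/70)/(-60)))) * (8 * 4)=-16394000/53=-309320.75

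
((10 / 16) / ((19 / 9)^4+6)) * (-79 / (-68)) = 2591595 / 92309728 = 0.03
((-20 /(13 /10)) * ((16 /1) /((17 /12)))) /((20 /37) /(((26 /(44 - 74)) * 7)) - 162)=1657600 /1546303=1.07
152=152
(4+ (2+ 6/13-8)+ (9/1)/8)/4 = -0.10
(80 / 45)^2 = 256 / 81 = 3.16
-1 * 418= -418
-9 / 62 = -0.15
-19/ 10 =-1.90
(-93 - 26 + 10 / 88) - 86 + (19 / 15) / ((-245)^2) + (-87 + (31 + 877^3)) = 26722354212590711 / 39616500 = 674525872.11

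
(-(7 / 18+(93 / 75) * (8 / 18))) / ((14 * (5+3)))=-47 / 5600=-0.01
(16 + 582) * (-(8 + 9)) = -10166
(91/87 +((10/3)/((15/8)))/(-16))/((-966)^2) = 61/60888429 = 0.00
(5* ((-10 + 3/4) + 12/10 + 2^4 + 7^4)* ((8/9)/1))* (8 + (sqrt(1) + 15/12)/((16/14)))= 15369101/144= 106729.87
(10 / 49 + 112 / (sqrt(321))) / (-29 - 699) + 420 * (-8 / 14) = -4280645 / 17836 - 2 * sqrt(321) / 4173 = -240.01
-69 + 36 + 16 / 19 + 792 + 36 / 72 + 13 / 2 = 14570 / 19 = 766.84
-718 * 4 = -2872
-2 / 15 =-0.13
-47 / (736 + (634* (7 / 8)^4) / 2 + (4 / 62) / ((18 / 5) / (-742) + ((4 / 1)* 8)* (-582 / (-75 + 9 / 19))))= -163218846404608 / 3201241927499647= -0.05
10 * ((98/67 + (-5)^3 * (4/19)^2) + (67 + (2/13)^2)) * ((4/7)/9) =10291961240/257518989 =39.97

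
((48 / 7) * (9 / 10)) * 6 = 1296 / 35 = 37.03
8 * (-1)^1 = -8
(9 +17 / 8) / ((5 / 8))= 89 / 5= 17.80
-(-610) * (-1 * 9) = -5490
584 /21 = 27.81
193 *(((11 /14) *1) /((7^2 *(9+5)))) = 2123 /9604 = 0.22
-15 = -15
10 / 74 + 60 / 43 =2435 / 1591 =1.53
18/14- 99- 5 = -719/7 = -102.71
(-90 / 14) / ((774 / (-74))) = 185 / 301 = 0.61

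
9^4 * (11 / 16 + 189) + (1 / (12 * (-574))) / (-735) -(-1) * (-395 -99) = 12596410442387 / 10125360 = 1244045.69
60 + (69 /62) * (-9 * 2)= 1239 /31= 39.97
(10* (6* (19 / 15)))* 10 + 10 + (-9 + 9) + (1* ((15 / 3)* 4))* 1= 790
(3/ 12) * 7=7/ 4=1.75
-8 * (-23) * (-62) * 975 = -11122800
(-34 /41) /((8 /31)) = -527 /164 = -3.21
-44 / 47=-0.94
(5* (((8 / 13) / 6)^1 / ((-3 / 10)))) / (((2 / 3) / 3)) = -100 / 13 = -7.69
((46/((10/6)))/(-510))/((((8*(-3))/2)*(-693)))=-0.00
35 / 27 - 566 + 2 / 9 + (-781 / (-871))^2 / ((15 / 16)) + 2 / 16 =-461692807633 / 819332280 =-563.50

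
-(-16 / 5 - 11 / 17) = 327 / 85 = 3.85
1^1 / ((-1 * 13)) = -1 / 13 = -0.08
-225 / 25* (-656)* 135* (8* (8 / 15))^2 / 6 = 12091392 / 5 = 2418278.40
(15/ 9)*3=5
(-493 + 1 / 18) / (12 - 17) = 8873 / 90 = 98.59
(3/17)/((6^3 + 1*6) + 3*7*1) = 1/1377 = 0.00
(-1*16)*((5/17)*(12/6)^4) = -75.29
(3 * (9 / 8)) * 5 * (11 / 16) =1485 / 128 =11.60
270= 270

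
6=6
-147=-147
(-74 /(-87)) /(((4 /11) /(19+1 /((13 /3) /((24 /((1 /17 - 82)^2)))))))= 195079866377 /4389295638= 44.44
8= 8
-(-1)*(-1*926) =-926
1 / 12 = 0.08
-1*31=-31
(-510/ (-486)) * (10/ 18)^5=265625/ 4782969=0.06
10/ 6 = 5/ 3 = 1.67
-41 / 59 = -0.69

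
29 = 29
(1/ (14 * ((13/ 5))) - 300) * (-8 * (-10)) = -2183800/ 91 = -23997.80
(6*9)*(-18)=-972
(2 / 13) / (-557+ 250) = -2 / 3991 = -0.00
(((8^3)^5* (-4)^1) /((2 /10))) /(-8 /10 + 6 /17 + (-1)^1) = 59813432551014400 /123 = 486288069520442.28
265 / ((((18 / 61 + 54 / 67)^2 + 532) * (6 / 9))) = 0.75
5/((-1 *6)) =-0.83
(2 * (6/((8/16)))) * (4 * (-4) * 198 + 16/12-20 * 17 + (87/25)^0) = -84136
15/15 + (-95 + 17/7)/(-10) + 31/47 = 17958/1645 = 10.92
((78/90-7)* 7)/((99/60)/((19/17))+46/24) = -12236/967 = -12.65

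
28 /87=0.32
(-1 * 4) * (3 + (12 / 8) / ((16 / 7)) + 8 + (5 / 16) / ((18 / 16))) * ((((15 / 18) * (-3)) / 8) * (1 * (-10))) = -85925 / 576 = -149.18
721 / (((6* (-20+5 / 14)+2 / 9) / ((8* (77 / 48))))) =-1165857 / 14822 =-78.66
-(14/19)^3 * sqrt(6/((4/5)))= -1372 * sqrt(30)/6859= -1.10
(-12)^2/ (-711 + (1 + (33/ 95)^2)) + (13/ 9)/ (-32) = -457571393/ 1845118368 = -0.25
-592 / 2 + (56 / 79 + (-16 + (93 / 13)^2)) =-3472777 / 13351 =-260.11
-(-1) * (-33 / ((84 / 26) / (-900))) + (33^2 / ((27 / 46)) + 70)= 233482 / 21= 11118.19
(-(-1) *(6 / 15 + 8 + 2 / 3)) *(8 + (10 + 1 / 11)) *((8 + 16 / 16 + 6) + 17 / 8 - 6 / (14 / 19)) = 1701649 / 1155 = 1473.29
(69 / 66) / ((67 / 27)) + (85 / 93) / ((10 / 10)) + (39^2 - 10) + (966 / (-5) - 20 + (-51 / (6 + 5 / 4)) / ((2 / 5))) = 25473209977 / 19876890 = 1281.55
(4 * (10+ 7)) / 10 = 34 / 5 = 6.80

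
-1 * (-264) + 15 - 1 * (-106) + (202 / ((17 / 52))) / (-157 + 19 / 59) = 14970561 / 39287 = 381.06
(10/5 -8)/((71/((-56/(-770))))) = -24/3905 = -0.01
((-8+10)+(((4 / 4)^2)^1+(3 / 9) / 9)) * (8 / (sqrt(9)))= 656 / 81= 8.10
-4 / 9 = -0.44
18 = 18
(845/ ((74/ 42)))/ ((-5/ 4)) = -14196/ 37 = -383.68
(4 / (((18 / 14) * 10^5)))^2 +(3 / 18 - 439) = -22215937499951 / 50625000000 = -438.83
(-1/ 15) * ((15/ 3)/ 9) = -1/ 27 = -0.04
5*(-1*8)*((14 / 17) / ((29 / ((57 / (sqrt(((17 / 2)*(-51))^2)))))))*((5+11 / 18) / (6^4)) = -67165 / 103865733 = -0.00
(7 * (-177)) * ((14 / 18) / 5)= -2891 / 15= -192.73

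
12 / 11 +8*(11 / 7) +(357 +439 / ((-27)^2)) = 20840192 / 56133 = 371.26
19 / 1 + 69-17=71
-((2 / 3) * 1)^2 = -4 / 9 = -0.44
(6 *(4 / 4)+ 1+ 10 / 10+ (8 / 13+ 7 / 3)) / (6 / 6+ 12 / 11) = 5.24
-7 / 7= -1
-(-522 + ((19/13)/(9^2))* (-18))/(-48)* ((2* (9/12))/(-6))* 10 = 38195/1404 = 27.20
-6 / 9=-2 / 3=-0.67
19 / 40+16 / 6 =377 / 120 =3.14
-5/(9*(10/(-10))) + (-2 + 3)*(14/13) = 191/117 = 1.63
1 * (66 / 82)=33 / 41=0.80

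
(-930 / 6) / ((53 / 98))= -15190 / 53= -286.60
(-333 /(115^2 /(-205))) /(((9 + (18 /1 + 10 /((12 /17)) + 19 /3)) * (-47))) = -27306 /11809925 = -0.00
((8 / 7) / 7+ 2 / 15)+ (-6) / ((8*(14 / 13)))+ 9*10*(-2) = -1060751 / 5880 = -180.40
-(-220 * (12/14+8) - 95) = 14305/7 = 2043.57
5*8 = 40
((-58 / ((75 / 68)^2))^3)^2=372113061020282628320402335596544 / 31676352024078369140625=11747345803.50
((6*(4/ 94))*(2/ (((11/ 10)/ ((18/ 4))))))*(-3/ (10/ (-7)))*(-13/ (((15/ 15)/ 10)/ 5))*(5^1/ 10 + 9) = -14004900/ 517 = -27088.78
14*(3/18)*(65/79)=455/237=1.92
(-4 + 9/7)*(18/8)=-171/28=-6.11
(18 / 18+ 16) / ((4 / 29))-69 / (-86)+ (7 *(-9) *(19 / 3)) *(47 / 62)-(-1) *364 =989537 / 5332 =185.58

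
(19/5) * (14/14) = 19/5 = 3.80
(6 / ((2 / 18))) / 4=27 / 2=13.50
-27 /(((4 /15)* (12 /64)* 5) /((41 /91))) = -4428 /91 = -48.66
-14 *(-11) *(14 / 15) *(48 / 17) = 405.84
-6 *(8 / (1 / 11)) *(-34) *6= 107712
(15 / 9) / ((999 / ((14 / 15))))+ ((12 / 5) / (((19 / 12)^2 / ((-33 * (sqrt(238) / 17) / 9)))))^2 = 5053974049054 / 497979347175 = 10.15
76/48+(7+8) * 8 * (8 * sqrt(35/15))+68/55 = 1861/660+320 * sqrt(21) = 1469.24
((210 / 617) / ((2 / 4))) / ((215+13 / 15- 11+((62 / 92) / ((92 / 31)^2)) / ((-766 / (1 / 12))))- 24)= 7515585100800 / 1996903991827501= 0.00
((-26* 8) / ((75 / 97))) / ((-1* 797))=20176 / 59775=0.34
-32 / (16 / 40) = -80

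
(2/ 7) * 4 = 8/ 7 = 1.14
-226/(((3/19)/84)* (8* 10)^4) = -15029/5120000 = -0.00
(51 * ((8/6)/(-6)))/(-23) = 34/69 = 0.49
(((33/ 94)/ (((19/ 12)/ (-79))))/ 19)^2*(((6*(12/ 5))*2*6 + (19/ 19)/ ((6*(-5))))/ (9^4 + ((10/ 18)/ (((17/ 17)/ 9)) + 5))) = 211355971002/ 9458267469095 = 0.02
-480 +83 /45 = -21517 /45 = -478.16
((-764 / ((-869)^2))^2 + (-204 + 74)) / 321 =-0.40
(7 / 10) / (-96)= -7 / 960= -0.01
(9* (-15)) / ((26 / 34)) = -2295 / 13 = -176.54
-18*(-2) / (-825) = -12 / 275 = -0.04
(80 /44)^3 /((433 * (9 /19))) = 152000 /5186907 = 0.03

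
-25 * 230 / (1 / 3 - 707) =1725 / 212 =8.14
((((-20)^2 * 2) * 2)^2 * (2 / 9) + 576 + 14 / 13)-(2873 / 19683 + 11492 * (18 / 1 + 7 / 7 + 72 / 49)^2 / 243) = 337686349819633 / 614365479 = 549650.59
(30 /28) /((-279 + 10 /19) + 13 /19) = -285 /73892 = -0.00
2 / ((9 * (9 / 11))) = 22 / 81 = 0.27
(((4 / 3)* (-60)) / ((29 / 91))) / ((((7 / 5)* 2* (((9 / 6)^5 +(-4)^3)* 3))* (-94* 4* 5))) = -416 / 1476129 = -0.00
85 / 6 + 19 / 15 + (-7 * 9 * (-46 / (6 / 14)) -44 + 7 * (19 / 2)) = 101999 / 15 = 6799.93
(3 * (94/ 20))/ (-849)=-47/ 2830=-0.02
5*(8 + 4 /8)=85 /2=42.50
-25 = -25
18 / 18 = 1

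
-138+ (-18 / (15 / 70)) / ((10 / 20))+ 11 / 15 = -4579 / 15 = -305.27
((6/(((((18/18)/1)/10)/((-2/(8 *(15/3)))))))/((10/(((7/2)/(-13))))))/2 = 21/520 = 0.04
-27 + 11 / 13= -340 / 13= -26.15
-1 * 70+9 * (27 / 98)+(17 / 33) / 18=-982208 / 14553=-67.49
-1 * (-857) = 857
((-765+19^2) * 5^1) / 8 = -505 / 2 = -252.50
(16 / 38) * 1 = 0.42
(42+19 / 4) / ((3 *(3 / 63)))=1309 / 4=327.25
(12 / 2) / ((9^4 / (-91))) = -182 / 2187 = -0.08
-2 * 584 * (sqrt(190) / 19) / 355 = -1168 * sqrt(190) / 6745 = -2.39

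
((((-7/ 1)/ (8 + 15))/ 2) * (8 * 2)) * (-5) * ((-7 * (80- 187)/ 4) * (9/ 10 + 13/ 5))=183505/ 23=7978.48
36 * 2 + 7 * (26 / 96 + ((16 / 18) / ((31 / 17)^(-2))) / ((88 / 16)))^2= 16046522824735 / 209558866176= 76.57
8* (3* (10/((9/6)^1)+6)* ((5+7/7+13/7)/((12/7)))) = 4180/3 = 1393.33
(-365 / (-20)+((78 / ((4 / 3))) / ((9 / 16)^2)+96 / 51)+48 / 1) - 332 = -48335 / 612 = -78.98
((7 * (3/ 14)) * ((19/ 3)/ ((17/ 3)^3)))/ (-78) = -171/ 255476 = -0.00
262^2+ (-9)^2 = 68725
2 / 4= 1 / 2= 0.50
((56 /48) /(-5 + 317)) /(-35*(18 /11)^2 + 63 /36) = -121 /2976012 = -0.00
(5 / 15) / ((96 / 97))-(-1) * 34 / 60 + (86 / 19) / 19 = 593501 / 519840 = 1.14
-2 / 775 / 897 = -0.00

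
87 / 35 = 2.49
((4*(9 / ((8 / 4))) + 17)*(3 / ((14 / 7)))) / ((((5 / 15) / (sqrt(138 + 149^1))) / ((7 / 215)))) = 441*sqrt(287) / 86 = 86.87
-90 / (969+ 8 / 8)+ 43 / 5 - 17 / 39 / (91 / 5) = 14601949 / 1721265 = 8.48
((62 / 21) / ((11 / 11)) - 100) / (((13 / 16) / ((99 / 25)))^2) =-1704485376 / 739375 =-2305.31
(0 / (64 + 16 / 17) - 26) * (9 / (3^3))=-26 / 3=-8.67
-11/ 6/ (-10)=11/ 60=0.18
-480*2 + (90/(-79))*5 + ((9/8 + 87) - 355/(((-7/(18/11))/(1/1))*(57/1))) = -810070215/924616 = -876.12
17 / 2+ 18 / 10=103 / 10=10.30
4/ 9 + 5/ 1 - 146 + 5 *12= -725/ 9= -80.56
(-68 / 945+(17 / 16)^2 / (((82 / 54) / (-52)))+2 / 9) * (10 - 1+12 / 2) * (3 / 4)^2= -95487247 / 293888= -324.91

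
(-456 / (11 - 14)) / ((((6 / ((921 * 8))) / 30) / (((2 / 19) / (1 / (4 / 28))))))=589440 / 7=84205.71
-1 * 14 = -14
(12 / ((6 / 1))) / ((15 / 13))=1.73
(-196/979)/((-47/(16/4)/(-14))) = -10976/46013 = -0.24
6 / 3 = 2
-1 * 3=-3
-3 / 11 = -0.27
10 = 10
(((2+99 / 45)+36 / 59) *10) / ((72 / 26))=6149 / 354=17.37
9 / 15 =3 / 5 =0.60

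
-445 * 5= -2225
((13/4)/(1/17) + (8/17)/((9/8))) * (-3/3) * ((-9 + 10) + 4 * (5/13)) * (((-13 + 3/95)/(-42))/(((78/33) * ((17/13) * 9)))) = -45345839/28910115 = -1.57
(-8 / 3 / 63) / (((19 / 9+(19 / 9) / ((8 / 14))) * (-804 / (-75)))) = -0.00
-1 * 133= -133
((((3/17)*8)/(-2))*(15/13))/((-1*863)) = 180/190723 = 0.00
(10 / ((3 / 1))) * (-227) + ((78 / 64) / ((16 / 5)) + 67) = -1058743 / 1536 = -689.29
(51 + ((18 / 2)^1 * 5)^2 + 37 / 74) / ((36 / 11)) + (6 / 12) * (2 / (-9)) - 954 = -2557 / 8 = -319.62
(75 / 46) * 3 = 225 / 46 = 4.89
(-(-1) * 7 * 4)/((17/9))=252/17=14.82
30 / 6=5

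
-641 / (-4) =641 / 4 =160.25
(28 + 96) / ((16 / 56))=434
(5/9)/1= 5/9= 0.56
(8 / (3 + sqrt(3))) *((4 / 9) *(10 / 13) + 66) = 31048 / 117-31048 *sqrt(3) / 351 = 112.16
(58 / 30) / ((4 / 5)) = 29 / 12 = 2.42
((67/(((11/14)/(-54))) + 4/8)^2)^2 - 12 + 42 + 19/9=947458605738504609193/2108304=449393733417241.83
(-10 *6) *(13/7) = -780/7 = -111.43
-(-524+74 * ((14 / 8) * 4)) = 6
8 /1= 8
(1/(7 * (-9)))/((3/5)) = -5/189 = -0.03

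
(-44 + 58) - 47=-33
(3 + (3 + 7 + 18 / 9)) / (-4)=-3.75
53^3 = 148877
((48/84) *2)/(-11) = -0.10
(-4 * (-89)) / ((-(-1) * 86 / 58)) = 10324 / 43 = 240.09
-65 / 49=-1.33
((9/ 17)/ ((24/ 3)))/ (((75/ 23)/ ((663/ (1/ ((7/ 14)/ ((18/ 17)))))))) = 5083/ 800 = 6.35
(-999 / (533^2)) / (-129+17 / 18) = 17982 / 654825145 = 0.00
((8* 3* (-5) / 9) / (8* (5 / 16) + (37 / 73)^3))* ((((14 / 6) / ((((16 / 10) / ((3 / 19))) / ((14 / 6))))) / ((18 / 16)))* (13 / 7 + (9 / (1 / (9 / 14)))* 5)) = -234732857800 / 3149395749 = -74.53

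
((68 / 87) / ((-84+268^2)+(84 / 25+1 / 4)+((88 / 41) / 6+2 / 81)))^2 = 196071840000 / 1651988370013868081209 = 0.00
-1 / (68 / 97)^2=-9409 / 4624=-2.03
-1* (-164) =164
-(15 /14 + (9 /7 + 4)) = -89 /14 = -6.36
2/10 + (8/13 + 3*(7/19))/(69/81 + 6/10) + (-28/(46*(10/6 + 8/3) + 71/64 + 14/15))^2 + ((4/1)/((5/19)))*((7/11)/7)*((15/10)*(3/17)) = 2994724924852203493/1691697476302854020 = 1.77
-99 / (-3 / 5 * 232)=165 / 232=0.71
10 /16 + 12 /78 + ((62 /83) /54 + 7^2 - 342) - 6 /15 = -340981163 /1165320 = -292.61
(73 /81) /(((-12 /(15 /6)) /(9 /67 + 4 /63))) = -0.04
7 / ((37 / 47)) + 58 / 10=2718 / 185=14.69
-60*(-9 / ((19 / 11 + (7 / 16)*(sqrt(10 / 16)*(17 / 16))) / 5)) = 1288.93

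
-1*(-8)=8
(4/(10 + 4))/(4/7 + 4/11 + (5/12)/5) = 264/941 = 0.28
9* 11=99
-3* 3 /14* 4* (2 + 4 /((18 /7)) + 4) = -136 /7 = -19.43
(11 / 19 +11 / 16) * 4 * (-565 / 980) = -2.92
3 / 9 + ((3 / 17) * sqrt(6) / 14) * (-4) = 1 / 3-6 * sqrt(6) / 119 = 0.21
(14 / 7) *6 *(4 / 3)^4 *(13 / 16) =832 / 27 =30.81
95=95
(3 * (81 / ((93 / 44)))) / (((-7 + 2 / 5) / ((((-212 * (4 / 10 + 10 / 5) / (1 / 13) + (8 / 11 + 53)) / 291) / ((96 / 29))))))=31392819 / 264616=118.64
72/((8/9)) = 81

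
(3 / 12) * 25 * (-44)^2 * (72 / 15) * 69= 4007520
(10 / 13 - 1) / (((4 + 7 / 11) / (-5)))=0.25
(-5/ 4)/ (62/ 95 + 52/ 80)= -95/ 99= -0.96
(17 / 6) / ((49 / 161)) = 391 / 42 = 9.31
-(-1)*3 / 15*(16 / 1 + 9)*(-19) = -95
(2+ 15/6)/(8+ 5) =9/26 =0.35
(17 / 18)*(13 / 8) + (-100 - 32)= -18787 / 144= -130.47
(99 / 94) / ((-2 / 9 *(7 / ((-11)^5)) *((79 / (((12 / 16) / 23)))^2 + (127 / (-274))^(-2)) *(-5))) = -20830086872001 / 5606134555008400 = -0.00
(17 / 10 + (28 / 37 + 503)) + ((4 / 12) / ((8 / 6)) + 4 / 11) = 4119413 / 8140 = 506.07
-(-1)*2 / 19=2 / 19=0.11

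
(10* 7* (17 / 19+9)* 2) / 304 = 1645 / 361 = 4.56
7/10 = 0.70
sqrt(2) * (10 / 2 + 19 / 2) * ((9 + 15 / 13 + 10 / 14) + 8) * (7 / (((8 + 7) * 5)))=49793 * sqrt(2) / 1950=36.11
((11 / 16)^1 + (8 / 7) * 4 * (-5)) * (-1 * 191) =474253 / 112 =4234.40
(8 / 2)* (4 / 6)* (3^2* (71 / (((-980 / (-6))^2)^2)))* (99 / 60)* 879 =500457771 / 144120025000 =0.00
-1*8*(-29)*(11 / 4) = 638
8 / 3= 2.67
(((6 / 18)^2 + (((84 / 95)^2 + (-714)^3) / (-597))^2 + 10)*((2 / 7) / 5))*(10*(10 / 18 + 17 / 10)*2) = 31610802863922677052476 / 32987503125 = 958266005891.37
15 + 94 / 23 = 439 / 23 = 19.09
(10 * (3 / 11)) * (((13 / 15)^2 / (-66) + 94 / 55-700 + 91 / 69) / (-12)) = 238054697 / 1502820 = 158.41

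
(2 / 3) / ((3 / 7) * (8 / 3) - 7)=-14 / 123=-0.11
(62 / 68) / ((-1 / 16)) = -248 / 17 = -14.59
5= 5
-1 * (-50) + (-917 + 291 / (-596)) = -517023 / 596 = -867.49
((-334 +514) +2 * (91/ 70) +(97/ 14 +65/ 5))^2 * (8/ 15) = 401974658/ 18375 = 21876.17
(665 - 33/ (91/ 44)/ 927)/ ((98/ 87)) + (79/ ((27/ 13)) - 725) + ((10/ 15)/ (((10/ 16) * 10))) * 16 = -58849222267/ 620023950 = -94.91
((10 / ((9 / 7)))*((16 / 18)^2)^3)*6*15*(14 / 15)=513802240 / 1594323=322.27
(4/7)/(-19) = -4/133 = -0.03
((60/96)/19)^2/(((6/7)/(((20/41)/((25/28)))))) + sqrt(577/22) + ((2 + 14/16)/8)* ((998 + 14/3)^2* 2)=sqrt(12694)/22 + 770042273503/1065672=722593.57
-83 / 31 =-2.68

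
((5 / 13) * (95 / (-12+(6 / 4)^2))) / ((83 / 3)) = -1900 / 14027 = -0.14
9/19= 0.47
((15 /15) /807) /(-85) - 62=-4252891 /68595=-62.00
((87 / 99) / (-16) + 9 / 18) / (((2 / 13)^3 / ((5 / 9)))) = 2581475 / 38016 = 67.90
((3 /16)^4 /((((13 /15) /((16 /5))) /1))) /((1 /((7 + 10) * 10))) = 20655 /26624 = 0.78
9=9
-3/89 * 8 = -24/89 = -0.27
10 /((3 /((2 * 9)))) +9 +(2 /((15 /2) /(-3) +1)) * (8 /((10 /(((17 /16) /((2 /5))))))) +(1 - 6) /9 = 1181 /18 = 65.61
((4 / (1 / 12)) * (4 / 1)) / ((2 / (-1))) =-96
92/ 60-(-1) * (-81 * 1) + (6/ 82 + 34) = -27917/ 615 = -45.39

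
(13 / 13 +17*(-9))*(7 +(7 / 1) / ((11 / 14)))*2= -53200 / 11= -4836.36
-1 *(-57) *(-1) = -57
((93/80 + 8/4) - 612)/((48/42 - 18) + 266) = -340949/139520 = -2.44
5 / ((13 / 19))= 95 / 13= 7.31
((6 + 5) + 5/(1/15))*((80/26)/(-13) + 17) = 243638/169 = 1441.64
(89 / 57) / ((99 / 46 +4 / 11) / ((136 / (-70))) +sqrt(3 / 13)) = -93354581320 / 66765578799 - 105368031296 * sqrt(39) / 1268545997181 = -1.92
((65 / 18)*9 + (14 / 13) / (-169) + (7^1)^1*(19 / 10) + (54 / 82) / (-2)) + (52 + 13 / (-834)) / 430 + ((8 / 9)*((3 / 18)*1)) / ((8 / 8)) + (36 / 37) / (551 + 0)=271078157249603531 / 5927127263256420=45.74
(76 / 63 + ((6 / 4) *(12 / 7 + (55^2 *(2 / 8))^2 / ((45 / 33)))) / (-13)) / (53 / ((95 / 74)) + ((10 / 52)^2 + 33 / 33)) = -223755569765 / 195686424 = -1143.44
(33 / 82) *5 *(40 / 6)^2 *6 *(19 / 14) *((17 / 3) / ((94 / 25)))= 44412500 / 40467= 1097.50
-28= -28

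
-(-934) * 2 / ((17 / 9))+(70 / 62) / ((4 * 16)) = 33355603 / 33728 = 988.96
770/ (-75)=-154/ 15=-10.27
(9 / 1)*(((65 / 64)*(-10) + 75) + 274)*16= 97587 / 2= 48793.50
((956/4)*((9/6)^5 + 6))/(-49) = -103965/1568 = -66.30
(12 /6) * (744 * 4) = 5952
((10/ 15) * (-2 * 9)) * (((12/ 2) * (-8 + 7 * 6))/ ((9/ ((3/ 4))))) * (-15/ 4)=765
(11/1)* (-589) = -6479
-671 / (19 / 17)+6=-11293 / 19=-594.37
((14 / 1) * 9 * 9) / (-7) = -162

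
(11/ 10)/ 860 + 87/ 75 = 9987/ 8600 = 1.16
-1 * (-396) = 396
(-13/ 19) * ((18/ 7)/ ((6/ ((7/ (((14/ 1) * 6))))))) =-0.02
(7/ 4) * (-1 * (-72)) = 126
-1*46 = -46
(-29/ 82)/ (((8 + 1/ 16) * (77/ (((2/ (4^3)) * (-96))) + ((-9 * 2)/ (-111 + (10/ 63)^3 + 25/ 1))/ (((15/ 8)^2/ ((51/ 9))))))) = 62358821800/ 36008617029007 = 0.00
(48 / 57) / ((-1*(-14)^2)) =-4 / 931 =-0.00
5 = 5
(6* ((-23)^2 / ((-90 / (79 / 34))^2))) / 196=3301489 / 305877600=0.01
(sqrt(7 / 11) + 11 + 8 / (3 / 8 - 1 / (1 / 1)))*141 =-1269 / 5 + 141*sqrt(77) / 11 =-141.32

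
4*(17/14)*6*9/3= 612/7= 87.43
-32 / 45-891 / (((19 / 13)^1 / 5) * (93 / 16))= -13918448 / 26505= -525.13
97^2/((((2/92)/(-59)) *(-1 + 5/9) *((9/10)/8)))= 510720520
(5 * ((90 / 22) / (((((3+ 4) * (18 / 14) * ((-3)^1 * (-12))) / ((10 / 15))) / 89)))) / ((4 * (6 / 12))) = 2225 / 1188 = 1.87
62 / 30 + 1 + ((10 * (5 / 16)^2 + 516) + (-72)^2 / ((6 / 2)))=4316243 / 1920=2248.04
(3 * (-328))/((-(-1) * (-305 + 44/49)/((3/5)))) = 48216/24835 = 1.94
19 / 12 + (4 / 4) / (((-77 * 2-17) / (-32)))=1211 / 684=1.77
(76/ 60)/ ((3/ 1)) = 19/ 45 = 0.42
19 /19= 1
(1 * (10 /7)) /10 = 1 /7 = 0.14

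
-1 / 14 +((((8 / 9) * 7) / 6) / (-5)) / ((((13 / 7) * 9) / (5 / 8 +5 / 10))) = -0.09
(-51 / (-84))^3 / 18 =0.01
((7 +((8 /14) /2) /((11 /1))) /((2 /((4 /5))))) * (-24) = -67.45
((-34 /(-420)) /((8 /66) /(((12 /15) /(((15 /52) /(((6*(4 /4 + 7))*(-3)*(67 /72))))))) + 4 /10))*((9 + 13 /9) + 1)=67105324 /28949319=2.32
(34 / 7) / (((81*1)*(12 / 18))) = 17 / 189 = 0.09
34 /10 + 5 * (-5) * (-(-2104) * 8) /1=-2103983 /5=-420796.60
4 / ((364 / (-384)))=-384 / 91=-4.22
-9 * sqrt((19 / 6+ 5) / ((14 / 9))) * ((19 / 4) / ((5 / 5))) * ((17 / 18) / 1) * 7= -2261 * sqrt(21) / 16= -647.58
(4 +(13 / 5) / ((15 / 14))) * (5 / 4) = 241 / 30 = 8.03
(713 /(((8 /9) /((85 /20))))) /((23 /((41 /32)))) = 194463 /1024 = 189.91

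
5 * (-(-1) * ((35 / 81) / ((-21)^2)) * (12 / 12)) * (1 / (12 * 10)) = 5 / 122472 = 0.00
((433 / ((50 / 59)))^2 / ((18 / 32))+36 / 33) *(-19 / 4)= -136404005306 / 61875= -2204509.18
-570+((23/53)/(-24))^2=-922250351/1617984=-570.00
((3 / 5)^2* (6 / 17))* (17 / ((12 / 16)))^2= 1632 / 25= 65.28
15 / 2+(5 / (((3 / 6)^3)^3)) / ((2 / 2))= 5135 / 2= 2567.50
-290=-290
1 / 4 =0.25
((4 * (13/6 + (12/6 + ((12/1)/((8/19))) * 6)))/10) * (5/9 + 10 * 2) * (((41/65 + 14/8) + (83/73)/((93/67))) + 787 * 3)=162281042600617/47658780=3405060.78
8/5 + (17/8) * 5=489/40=12.22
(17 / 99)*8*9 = 136 / 11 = 12.36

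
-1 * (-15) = 15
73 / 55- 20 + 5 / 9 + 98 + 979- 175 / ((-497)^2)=18495562814 / 17467065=1058.88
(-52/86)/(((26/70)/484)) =-33880/43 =-787.91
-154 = -154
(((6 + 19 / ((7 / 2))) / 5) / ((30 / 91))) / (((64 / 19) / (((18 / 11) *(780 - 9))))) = 571311 / 220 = 2596.87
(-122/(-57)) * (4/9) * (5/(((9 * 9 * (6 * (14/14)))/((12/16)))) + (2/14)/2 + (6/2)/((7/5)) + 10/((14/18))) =4172339/290871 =14.34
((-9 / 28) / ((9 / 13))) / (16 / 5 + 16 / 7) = -65 / 768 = -0.08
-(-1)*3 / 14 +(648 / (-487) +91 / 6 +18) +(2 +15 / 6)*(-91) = -7720355 / 20454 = -377.45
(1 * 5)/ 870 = 1/ 174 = 0.01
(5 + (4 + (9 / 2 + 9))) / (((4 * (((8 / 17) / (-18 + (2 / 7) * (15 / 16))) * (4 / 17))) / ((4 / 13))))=-12913965 / 46592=-277.17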